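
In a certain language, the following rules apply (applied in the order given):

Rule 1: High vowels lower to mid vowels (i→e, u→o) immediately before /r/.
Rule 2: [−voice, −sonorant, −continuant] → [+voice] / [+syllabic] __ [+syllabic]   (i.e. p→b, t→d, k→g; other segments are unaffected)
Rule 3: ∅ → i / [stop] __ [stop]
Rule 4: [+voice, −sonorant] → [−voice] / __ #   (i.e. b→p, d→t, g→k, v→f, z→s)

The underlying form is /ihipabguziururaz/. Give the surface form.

ihibabiguziororas

Rule 1 (pre-rhotic lowering): /u/ is a high vowel immediately before /r/, so it lowers to [o]. /u/ is a high vowel immediately before /r/, so it lowers to [o]. /ihipabguziururaz/ → ihipabguziororaz.
Rule 2 (intervocalic voicing): /p/ is a voiceless stop between vowels /i/ and /a/, so it voices to [b]. /ihipabguziororaz/ → ihibabguziororaz.
Rule 3 (stop-cluster i-epenthesis): /b/ and /g/ form a stop–stop cluster, so [i] is inserted between them. /ihibabguziororaz/ → ihibabiguziororaz.
Rule 4 (final devoicing): /z/ is a voiced obstruent in word-final position, so it devoices to [s]. /ihibabiguziororaz/ → ihibabiguziororas.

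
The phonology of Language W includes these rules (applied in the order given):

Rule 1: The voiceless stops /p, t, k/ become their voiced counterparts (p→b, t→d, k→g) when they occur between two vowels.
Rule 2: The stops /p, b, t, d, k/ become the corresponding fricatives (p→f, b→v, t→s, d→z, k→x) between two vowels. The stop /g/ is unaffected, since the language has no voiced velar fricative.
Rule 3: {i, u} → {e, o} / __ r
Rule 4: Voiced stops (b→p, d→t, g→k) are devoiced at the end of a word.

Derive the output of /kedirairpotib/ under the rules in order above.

kezeraerpozip

Rule 1 (intervocalic voicing): /t/ is a voiceless stop between vowels /o/ and /i/, so it voices to [d]. /kedirairpotib/ → kedirairpodib.
Rule 2 (intervocalic spirantization): /d/ is a stop between vowels /e/ and /i/, so it spirantizes to the fricative [z]. /d/ is a stop between vowels /o/ and /i/, so it spirantizes to the fricative [z]. /kedirairpodib/ → kezirairpozib.
Rule 3 (pre-rhotic lowering): /i/ is a high vowel immediately before /r/, so it lowers to [e]. /i/ is a high vowel immediately before /r/, so it lowers to [e]. /kezirairpozib/ → kezeraerpozib.
Rule 4 (final devoicing): /b/ is a voiced stop in word-final position, so it devoices to [p]. /kezeraerpozib/ → kezeraerpozip.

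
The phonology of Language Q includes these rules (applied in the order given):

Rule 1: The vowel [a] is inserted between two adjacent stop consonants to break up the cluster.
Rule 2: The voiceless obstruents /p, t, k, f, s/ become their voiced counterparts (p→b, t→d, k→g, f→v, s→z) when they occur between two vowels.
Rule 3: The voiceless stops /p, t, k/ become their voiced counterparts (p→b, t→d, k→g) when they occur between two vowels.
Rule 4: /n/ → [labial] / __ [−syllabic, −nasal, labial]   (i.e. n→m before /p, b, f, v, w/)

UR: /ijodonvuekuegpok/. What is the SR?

ijodomvueguegabok

Rule 1 (stop-cluster a-epenthesis): /g/ and /p/ form a stop–stop cluster, so [a] is inserted between them. /ijodonvuekuegpok/ → ijodonvuekuegapok.
Rule 2 (intervocalic voicing): /k/ is a voiceless obstruent between vowels /e/ and /u/, so it voices to [g]. /p/ is a voiceless obstruent between vowels /a/ and /o/, so it voices to [b]. /ijodonvuekuegapok/ → ijodonvueguegabok.
Rule 3 (intervocalic voicing): no segment meets the environment; /ijodonvueguegabok/ is unchanged.
Rule 4 (nasal place assimilation): /n/ precedes the labial consonant /v/, so it assimilates in place to [m]. /ijodonvueguegabok/ → ijodomvueguegabok.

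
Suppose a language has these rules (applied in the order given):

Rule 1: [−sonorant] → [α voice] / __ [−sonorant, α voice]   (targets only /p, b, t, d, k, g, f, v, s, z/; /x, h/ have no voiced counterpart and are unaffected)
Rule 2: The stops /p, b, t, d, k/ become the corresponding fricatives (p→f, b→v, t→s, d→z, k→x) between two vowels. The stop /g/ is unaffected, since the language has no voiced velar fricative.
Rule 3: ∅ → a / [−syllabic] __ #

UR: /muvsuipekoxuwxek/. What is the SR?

mufsuifexoxuwxeka

Rule 1 (regressive voicing assimilation): /v/ precedes the voiceless obstruent /s/, so it devoices to [f] by assimilation. /muvsuipekoxuwxek/ → mufsuipekoxuwxek.
Rule 2 (intervocalic spirantization): /p/ is a stop between vowels /i/ and /e/, so it spirantizes to the fricative [f]. /k/ is a stop between vowels /e/ and /o/, so it spirantizes to the fricative [x]. /mufsuipekoxuwxek/ → mufsuifexoxuwxek.
Rule 3 (final a-epenthesis): the form ends in the consonant /k/, so [a] is inserted word-finally. /mufsuifexoxuwxek/ → mufsuifexoxuwxeka.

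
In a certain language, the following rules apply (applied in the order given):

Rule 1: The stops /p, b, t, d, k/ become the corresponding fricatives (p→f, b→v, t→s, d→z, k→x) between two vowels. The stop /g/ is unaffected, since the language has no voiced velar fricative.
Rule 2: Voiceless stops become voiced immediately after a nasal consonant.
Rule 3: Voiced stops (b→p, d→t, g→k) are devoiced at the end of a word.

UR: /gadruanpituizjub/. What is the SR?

gadruanbisuizjup

Rule 1 (intervocalic spirantization): /t/ is a stop between vowels /i/ and /u/, so it spirantizes to the fricative [s]. /gadruanpituizjub/ → gadruanpisuizjub.
Rule 2 (post-nasal voicing): /p/ is a voiceless stop immediately after the nasal /n/, so it voices to [b]. /gadruanpisuizjub/ → gadruanbisuizjub.
Rule 3 (final devoicing): /b/ is a voiced stop in word-final position, so it devoices to [p]. /gadruanbisuizjub/ → gadruanbisuizjup.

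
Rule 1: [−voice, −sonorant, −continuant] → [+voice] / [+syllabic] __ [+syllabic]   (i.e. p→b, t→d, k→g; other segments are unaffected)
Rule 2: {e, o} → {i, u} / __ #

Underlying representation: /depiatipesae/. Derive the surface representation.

Rule 1 (intervocalic voicing): /p/ is a voiceless stop between vowels /e/ and /i/, so it voices to [b]. /t/ is a voiceless stop between vowels /a/ and /i/, so it voices to [d]. /p/ is a voiceless stop between vowels /i/ and /e/, so it voices to [b]. /depiatipesae/ → debiadibesae.
Rule 2 (final vowel raising): /e/ is a mid vowel in word-final position, so it raises to [i]. /debiadibesae/ → debiadibesai.

debiadibesai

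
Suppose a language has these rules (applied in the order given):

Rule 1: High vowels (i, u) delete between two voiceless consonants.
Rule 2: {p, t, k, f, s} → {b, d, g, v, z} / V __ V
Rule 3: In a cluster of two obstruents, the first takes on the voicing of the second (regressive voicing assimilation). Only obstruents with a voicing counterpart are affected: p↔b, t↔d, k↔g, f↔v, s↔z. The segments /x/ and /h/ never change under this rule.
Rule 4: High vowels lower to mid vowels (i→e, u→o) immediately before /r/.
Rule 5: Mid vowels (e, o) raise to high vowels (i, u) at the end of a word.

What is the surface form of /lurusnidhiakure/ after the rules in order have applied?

Rule 1 (high vowel syncope): no segment meets the environment; /lurusnidhiakure/ is unchanged.
Rule 2 (intervocalic voicing): /k/ is a voiceless obstruent between vowels /a/ and /u/, so it voices to [g]. /lurusnidhiakure/ → lurusnidhiagure.
Rule 3 (regressive voicing assimilation): /d/ precedes the voiceless obstruent /h/, so it devoices to [t] by assimilation. /lurusnidhiagure/ → lurusnithiagure.
Rule 4 (pre-rhotic lowering): /u/ is a high vowel immediately before /r/, so it lowers to [o]. /u/ is a high vowel immediately before /r/, so it lowers to [o]. /lurusnithiagure/ → lorusnithiagore.
Rule 5 (final vowel raising): /e/ is a mid vowel in word-final position, so it raises to [i]. /lorusnithiagore/ → lorusnithiagori.

lorusnithiagori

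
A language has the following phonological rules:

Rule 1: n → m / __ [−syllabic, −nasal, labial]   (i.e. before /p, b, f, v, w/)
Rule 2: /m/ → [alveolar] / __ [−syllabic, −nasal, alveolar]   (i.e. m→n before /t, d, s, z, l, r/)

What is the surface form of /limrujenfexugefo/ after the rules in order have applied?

linrujemfexugefo

Rule 1 (nasal place assimilation): /n/ precedes the labial consonant /f/, so it assimilates in place to [m]. /limrujenfexugefo/ → limrujemfexugefo.
Rule 2 (nasal place assimilation): /m/ precedes the alveolar consonant /r/, so it assimilates in place to [n]. /limrujemfexugefo/ → linrujemfexugefo.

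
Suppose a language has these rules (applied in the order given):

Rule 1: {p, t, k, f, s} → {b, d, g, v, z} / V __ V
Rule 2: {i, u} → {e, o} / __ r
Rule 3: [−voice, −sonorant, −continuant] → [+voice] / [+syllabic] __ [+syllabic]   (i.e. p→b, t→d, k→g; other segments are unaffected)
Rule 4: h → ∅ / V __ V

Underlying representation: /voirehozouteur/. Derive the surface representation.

Rule 1 (intervocalic voicing): /t/ is a voiceless obstruent between vowels /u/ and /e/, so it voices to [d]. /voirehozouteur/ → voirehozoudeur.
Rule 2 (pre-rhotic lowering): /i/ is a high vowel immediately before /r/, so it lowers to [e]. /u/ is a high vowel immediately before /r/, so it lowers to [o]. /voirehozoudeur/ → voerehozoudeor.
Rule 3 (intervocalic voicing): no segment meets the environment; /voerehozoudeor/ is unchanged.
Rule 4 (intervocalic h-deletion): /h/ occurs between vowels /e/ and /o/, so it deletes. /voerehozoudeor/ → voereozoudeor.

voereozoudeor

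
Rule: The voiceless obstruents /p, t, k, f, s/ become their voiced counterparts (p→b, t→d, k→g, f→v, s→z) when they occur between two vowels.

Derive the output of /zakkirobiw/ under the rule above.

No segment of /zakkirobiw/ meets the structural description of the rule, so the form surfaces unchanged.

zakkirobiw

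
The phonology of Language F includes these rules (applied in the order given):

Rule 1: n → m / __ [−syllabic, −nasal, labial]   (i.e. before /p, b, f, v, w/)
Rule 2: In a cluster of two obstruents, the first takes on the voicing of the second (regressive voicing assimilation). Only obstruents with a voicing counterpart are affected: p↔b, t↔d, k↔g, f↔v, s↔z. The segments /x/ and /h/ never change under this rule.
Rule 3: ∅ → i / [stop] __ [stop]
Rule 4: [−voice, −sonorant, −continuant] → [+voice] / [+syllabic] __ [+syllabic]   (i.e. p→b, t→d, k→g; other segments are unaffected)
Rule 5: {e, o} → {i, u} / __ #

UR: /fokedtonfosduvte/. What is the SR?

fogedidomfozdufti

Rule 1 (nasal place assimilation): /n/ precedes the labial consonant /f/, so it assimilates in place to [m]. /fokedtonfosduvte/ → fokedtomfosduvte.
Rule 2 (regressive voicing assimilation): /d/ precedes the voiceless obstruent /t/, so it devoices to [t] by assimilation. /s/ precedes the voiced obstruent /d/, so it voices to [z] by assimilation. /v/ precedes the voiceless obstruent /t/, so it devoices to [f] by assimilation. /fokedtomfosduvte/ → fokettomfozdufte.
Rule 3 (stop-cluster i-epenthesis): /t/ and /t/ form a stop–stop cluster, so [i] is inserted between them. /fokettomfozdufte/ → foketitomfozdufte.
Rule 4 (intervocalic voicing): /k/ is a voiceless stop between vowels /o/ and /e/, so it voices to [g]. /t/ is a voiceless stop between vowels /e/ and /i/, so it voices to [d]. /t/ is a voiceless stop between vowels /i/ and /o/, so it voices to [d]. /foketitomfozdufte/ → fogedidomfozdufte.
Rule 5 (final vowel raising): /e/ is a mid vowel in word-final position, so it raises to [i]. /fogedidomfozdufte/ → fogedidomfozdufti.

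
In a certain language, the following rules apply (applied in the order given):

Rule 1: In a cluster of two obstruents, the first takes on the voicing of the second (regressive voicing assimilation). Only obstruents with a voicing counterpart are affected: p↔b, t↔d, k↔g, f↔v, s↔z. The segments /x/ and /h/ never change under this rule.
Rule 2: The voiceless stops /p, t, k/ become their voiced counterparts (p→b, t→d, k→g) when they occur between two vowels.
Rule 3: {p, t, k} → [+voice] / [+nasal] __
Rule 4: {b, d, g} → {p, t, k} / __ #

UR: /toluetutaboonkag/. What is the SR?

toluedudaboongak

Rule 1 (regressive voicing assimilation): no segment meets the environment; /toluetutaboonkag/ is unchanged.
Rule 2 (intervocalic voicing): /t/ is a voiceless stop between vowels /e/ and /u/, so it voices to [d]. /t/ is a voiceless stop between vowels /u/ and /a/, so it voices to [d]. /toluetutaboonkag/ → toluedudaboonkag.
Rule 3 (post-nasal voicing): /k/ is a voiceless stop immediately after the nasal /n/, so it voices to [g]. /toluedudaboonkag/ → toluedudaboongag.
Rule 4 (final devoicing): /g/ is a voiced stop in word-final position, so it devoices to [k]. /toluedudaboongag/ → toluedudaboongak.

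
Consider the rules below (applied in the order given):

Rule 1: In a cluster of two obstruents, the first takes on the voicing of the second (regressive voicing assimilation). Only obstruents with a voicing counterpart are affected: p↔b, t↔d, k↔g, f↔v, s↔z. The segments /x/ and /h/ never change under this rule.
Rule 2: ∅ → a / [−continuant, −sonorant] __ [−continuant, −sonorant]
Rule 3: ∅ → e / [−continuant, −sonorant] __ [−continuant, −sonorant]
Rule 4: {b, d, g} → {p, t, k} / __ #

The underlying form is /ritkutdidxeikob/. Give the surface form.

ritakudaditxeikop

Rule 1 (regressive voicing assimilation): /t/ precedes the voiced obstruent /d/, so it voices to [d] by assimilation. /d/ precedes the voiceless obstruent /x/, so it devoices to [t] by assimilation. /ritkutdidxeikob/ → ritkudditxeikob.
Rule 2 (stop-cluster a-epenthesis): /t/ and /k/ form a stop–stop cluster, so [a] is inserted between them. /d/ and /d/ form a stop–stop cluster, so [a] is inserted between them. /ritkudditxeikob/ → ritakudaditxeikob.
Rule 3 (stop-cluster e-epenthesis): no segment meets the environment; /ritakudaditxeikob/ is unchanged.
Rule 4 (final devoicing): /b/ is a voiced stop in word-final position, so it devoices to [p]. /ritakudaditxeikob/ → ritakudaditxeikop.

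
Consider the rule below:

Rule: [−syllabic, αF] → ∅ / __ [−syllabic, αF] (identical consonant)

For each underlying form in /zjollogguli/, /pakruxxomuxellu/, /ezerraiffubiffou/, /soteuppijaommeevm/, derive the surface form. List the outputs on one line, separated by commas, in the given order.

zjologuli, pakruxomuxelu, ezeraifubifou, soteupijaomeevm

/zjollogguli/: /ll/ is a geminate; the first /l/ deletes. /gg/ is a geminate; the first /g/ deletes. → [zjologuli].
/pakruxxomuxellu/: /xx/ is a geminate; the first /x/ deletes. /ll/ is a geminate; the first /l/ deletes. → [pakruxomuxelu].
/ezerraiffubiffou/: /rr/ is a geminate; the first /r/ deletes. /ff/ is a geminate; the first /f/ deletes. /ff/ is a geminate; the first /f/ deletes. → [ezeraifubifou].
/soteuppijaommeevm/: /pp/ is a geminate; the first /p/ deletes. /mm/ is a geminate; the first /m/ deletes. → [soteupijaomeevm].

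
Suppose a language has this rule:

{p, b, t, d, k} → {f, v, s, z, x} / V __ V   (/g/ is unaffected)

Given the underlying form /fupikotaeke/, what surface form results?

fufixosaexe

/p/ is a stop between vowels /u/ and /i/, so it spirantizes to the fricative [f].
/k/ is a stop between vowels /i/ and /o/, so it spirantizes to the fricative [x].
/t/ is a stop between vowels /o/ and /a/, so it spirantizes to the fricative [s].
/k/ is a stop between vowels /e/ and /e/, so it spirantizes to the fricative [x].
Surface form: [fufixosaexe].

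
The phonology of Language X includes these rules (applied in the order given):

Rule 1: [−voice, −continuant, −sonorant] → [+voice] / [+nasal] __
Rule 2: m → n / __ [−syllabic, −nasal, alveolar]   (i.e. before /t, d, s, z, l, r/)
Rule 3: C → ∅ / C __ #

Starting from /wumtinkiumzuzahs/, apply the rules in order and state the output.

Rule 1 (post-nasal voicing): /t/ is a voiceless stop immediately after the nasal /m/, so it voices to [d]. /k/ is a voiceless stop immediately after the nasal /n/, so it voices to [g]. /wumtinkiumzuzahs/ → wumdingiumzuzahs.
Rule 2 (nasal place assimilation): /m/ precedes the alveolar consonant /d/, so it assimilates in place to [n]. /m/ precedes the alveolar consonant /z/, so it assimilates in place to [n]. /wumdingiumzuzahs/ → wundingiunzuzahs.
Rule 3 (final cluster simplification): /s/ is the second consonant of a word-final cluster /hs/, so it deletes. /wundingiunzuzahs/ → wundingiunzuzah.

wundingiunzuzah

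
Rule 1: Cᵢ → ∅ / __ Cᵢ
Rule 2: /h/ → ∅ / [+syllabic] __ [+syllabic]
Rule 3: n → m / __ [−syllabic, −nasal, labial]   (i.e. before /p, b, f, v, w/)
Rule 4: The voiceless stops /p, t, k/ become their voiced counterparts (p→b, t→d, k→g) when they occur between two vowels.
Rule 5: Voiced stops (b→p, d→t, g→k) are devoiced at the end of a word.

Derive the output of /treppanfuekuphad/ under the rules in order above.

Rule 1 (degemination): /pp/ is a geminate; the first /p/ deletes. /treppanfuekuphad/ → trepanfuekuphad.
Rule 2 (intervocalic h-deletion): no segment meets the environment; /trepanfuekuphad/ is unchanged.
Rule 3 (nasal place assimilation): /n/ precedes the labial consonant /f/, so it assimilates in place to [m]. /trepanfuekuphad/ → trepamfuekuphad.
Rule 4 (intervocalic voicing): /p/ is a voiceless stop between vowels /e/ and /a/, so it voices to [b]. /k/ is a voiceless stop between vowels /e/ and /u/, so it voices to [g]. /trepamfuekuphad/ → trebamfueguphad.
Rule 5 (final devoicing): /d/ is a voiced stop in word-final position, so it devoices to [t]. /trebamfueguphad/ → trebamfueguphat.

trebamfueguphat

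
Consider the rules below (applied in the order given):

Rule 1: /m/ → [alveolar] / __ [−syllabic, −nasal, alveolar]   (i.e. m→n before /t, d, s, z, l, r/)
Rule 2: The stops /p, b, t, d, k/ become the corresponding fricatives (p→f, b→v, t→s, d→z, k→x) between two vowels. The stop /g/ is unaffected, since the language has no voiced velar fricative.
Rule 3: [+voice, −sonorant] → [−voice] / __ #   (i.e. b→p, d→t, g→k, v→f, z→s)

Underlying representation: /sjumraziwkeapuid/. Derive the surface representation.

Rule 1 (nasal place assimilation): /m/ precedes the alveolar consonant /r/, so it assimilates in place to [n]. /sjumraziwkeapuid/ → sjunraziwkeapuid.
Rule 2 (intervocalic spirantization): /p/ is a stop between vowels /a/ and /u/, so it spirantizes to the fricative [f]. /sjunraziwkeapuid/ → sjunraziwkeafuid.
Rule 3 (final devoicing): /d/ is a voiced obstruent in word-final position, so it devoices to [t]. /sjunraziwkeafuid/ → sjunraziwkeafuit.

sjunraziwkeafuit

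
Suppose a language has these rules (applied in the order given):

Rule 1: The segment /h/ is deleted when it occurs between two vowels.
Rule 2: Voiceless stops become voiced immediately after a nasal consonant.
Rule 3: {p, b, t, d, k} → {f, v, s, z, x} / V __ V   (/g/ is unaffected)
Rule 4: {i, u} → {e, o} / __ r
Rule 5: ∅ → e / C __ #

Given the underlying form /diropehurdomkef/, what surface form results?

Rule 1 (intervocalic h-deletion): /h/ occurs between vowels /e/ and /u/, so it deletes. /diropehurdomkef/ → diropeurdomkef.
Rule 2 (post-nasal voicing): /k/ is a voiceless stop immediately after the nasal /m/, so it voices to [g]. /diropeurdomkef/ → diropeurdomgef.
Rule 3 (intervocalic spirantization): /p/ is a stop between vowels /o/ and /e/, so it spirantizes to the fricative [f]. /diropeurdomgef/ → dirofeurdomgef.
Rule 4 (pre-rhotic lowering): /i/ is a high vowel immediately before /r/, so it lowers to [e]. /u/ is a high vowel immediately before /r/, so it lowers to [o]. /dirofeurdomgef/ → derofeordomgef.
Rule 5 (final e-epenthesis): the form ends in the consonant /f/, so [e] is inserted word-finally. /derofeordomgef/ → derofeordomgefe.

derofeordomgefe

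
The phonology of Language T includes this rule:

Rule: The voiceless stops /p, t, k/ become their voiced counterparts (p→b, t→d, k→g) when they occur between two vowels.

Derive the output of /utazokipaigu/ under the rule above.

udazogibaigu

/t/ is a voiceless stop between vowels /u/ and /a/, so it voices to [d].
/k/ is a voiceless stop between vowels /o/ and /i/, so it voices to [g].
/p/ is a voiceless stop between vowels /i/ and /a/, so it voices to [b].
Surface form: [udazogibaigu].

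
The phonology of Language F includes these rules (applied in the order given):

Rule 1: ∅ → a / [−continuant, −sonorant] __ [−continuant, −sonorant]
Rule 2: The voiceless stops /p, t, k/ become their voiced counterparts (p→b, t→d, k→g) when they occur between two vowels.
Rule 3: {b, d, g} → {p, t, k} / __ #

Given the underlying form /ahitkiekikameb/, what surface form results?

Rule 1 (stop-cluster a-epenthesis): /t/ and /k/ form a stop–stop cluster, so [a] is inserted between them. /ahitkiekikameb/ → ahitakiekikameb.
Rule 2 (intervocalic voicing): /t/ is a voiceless stop between vowels /i/ and /a/, so it voices to [d]. /k/ is a voiceless stop between vowels /a/ and /i/, so it voices to [g]. /k/ is a voiceless stop between vowels /e/ and /i/, so it voices to [g]. /k/ is a voiceless stop between vowels /i/ and /a/, so it voices to [g]. /ahitakiekikameb/ → ahidagiegigameb.
Rule 3 (final devoicing): /b/ is a voiced stop in word-final position, so it devoices to [p]. /ahidagiegigameb/ → ahidagiegigamep.

ahidagiegigamep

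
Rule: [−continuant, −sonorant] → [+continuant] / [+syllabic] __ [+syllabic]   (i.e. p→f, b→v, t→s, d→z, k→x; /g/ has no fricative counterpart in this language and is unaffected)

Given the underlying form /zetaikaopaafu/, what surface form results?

/t/ is a stop between vowels /e/ and /a/, so it spirantizes to the fricative [s].
/k/ is a stop between vowels /i/ and /a/, so it spirantizes to the fricative [x].
/p/ is a stop between vowels /o/ and /a/, so it spirantizes to the fricative [f].
Surface form: [zesaixaofaafu].

zesaixaofaafu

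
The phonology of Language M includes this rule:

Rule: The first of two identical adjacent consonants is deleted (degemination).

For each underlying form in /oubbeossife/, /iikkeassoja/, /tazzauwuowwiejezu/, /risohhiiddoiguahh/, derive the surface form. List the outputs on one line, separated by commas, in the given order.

oubeosife, iikeasoja, tazauwuowiejezu, risohiidoiguah

/oubbeossife/: /bb/ is a geminate; the first /b/ deletes. /ss/ is a geminate; the first /s/ deletes. → [oubeosife].
/iikkeassoja/: /kk/ is a geminate; the first /k/ deletes. /ss/ is a geminate; the first /s/ deletes. → [iikeasoja].
/tazzauwuowwiejezu/: /zz/ is a geminate; the first /z/ deletes. /ww/ is a geminate; the first /w/ deletes. → [tazauwuowiejezu].
/risohhiiddoiguahh/: /hh/ is a geminate; the first /h/ deletes. /dd/ is a geminate; the first /d/ deletes. /hh/ is a geminate; the first /h/ deletes. → [risohiidoiguah].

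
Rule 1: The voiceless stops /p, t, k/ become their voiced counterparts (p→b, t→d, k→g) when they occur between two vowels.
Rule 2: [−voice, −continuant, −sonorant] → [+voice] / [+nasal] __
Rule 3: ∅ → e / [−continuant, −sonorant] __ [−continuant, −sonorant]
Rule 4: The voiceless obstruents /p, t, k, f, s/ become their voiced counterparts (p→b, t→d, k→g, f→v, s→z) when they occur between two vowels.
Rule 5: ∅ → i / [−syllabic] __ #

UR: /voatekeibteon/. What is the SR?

Rule 1 (intervocalic voicing): /t/ is a voiceless stop between vowels /a/ and /e/, so it voices to [d]. /k/ is a voiceless stop between vowels /e/ and /e/, so it voices to [g]. /voatekeibteon/ → voadegeibteon.
Rule 2 (post-nasal voicing): no segment meets the environment; /voadegeibteon/ is unchanged.
Rule 3 (stop-cluster e-epenthesis): /b/ and /t/ form a stop–stop cluster, so [e] is inserted between them. /voadegeibteon/ → voadegeibeteon.
Rule 4 (intervocalic voicing): /t/ is a voiceless obstruent between vowels /e/ and /e/, so it voices to [d]. /voadegeibeteon/ → voadegeibedeon.
Rule 5 (final i-epenthesis): the form ends in the consonant /n/, so [i] is inserted word-finally. /voadegeibedeon/ → voadegeibedeoni.

voadegeibedeoni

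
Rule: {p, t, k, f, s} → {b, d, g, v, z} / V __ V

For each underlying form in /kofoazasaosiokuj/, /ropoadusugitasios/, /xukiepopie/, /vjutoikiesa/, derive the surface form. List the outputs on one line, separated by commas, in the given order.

kovoazazaozioguj, roboaduzugidazios, xugiebobie, vjudoigieza

/kofoazasaosiokuj/: /f/ is a voiceless obstruent between vowels /o/ and /o/, so it voices to [v]. /s/ is a voiceless obstruent between vowels /a/ and /a/, so it voices to [z]. /s/ is a voiceless obstruent between vowels /o/ and /i/, so it voices to [z]. /k/ is a voiceless obstruent between vowels /o/ and /u/, so it voices to [g]. → [kovoazazaozioguj].
/ropoadusugitasios/: /p/ is a voiceless obstruent between vowels /o/ and /o/, so it voices to [b]. /s/ is a voiceless obstruent between vowels /u/ and /u/, so it voices to [z]. /t/ is a voiceless obstruent between vowels /i/ and /a/, so it voices to [d]. /s/ is a voiceless obstruent between vowels /a/ and /i/, so it voices to [z]. → [roboaduzugidazios].
/xukiepopie/: /k/ is a voiceless obstruent between vowels /u/ and /i/, so it voices to [g]. /p/ is a voiceless obstruent between vowels /e/ and /o/, so it voices to [b]. /p/ is a voiceless obstruent between vowels /o/ and /i/, so it voices to [b]. → [xugiebobie].
/vjutoikiesa/: /t/ is a voiceless obstruent between vowels /u/ and /o/, so it voices to [d]. /k/ is a voiceless obstruent between vowels /i/ and /i/, so it voices to [g]. /s/ is a voiceless obstruent between vowels /e/ and /a/, so it voices to [z]. → [vjudoigieza].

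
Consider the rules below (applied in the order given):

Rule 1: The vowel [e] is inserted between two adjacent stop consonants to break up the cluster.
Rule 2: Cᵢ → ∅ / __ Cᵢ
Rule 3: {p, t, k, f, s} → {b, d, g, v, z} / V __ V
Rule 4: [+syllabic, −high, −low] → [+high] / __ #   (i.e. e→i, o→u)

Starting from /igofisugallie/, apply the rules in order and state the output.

Rule 1 (stop-cluster e-epenthesis): no segment meets the environment; /igofisugallie/ is unchanged.
Rule 2 (degemination): /ll/ is a geminate; the first /l/ deletes. /igofisugallie/ → igofisugalie.
Rule 3 (intervocalic voicing): /f/ is a voiceless obstruent between vowels /o/ and /i/, so it voices to [v]. /s/ is a voiceless obstruent between vowels /i/ and /u/, so it voices to [z]. /igofisugalie/ → igovizugalie.
Rule 4 (final vowel raising): /e/ is a mid vowel in word-final position, so it raises to [i]. /igovizugalie/ → igovizugalii.

igovizugalii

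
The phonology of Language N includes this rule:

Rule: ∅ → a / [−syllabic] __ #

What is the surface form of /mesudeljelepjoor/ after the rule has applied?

the form ends in the consonant /r/, so [a] is inserted word-finally.
Surface form: [mesudeljelepjoora].

mesudeljelepjoora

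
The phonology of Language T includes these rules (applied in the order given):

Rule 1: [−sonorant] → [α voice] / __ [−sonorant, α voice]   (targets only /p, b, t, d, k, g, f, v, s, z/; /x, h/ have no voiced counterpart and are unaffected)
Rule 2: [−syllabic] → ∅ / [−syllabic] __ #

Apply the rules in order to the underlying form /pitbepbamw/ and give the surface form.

pidbebbam

Rule 1 (regressive voicing assimilation): /t/ precedes the voiced obstruent /b/, so it voices to [d] by assimilation. /p/ precedes the voiced obstruent /b/, so it voices to [b] by assimilation. /pitbepbamw/ → pidbebbamw.
Rule 2 (final cluster simplification): /w/ is the second consonant of a word-final cluster /mw/, so it deletes. /pidbebbamw/ → pidbebbam.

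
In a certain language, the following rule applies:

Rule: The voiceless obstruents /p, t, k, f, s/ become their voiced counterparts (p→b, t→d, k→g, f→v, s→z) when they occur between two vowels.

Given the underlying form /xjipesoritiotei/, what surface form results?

xjibezoridiodei

/p/ is a voiceless obstruent between vowels /i/ and /e/, so it voices to [b].
/s/ is a voiceless obstruent between vowels /e/ and /o/, so it voices to [z].
/t/ is a voiceless obstruent between vowels /i/ and /i/, so it voices to [d].
/t/ is a voiceless obstruent between vowels /o/ and /e/, so it voices to [d].
Surface form: [xjibezoridiodei].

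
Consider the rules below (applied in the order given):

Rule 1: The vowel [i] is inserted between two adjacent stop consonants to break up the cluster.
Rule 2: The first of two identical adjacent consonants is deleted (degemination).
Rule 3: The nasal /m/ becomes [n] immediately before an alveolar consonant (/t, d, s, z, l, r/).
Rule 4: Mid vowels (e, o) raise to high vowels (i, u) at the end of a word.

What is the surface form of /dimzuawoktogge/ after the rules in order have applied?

dinzuawokitogigi

Rule 1 (stop-cluster i-epenthesis): /k/ and /t/ form a stop–stop cluster, so [i] is inserted between them. /g/ and /g/ form a stop–stop cluster, so [i] is inserted between them. /dimzuawoktogge/ → dimzuawokitogige.
Rule 2 (degemination): no segment meets the environment; /dimzuawokitogige/ is unchanged.
Rule 3 (nasal place assimilation): /m/ precedes the alveolar consonant /z/, so it assimilates in place to [n]. /dimzuawokitogige/ → dinzuawokitogige.
Rule 4 (final vowel raising): /e/ is a mid vowel in word-final position, so it raises to [i]. /dinzuawokitogige/ → dinzuawokitogigi.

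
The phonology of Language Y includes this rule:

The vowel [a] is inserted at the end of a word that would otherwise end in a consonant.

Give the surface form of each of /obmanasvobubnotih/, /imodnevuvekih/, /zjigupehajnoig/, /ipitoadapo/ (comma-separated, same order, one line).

/obmanasvobubnotih/: the form ends in the consonant /h/, so [a] is inserted word-finally. → [obmanasvobubnotiha].
/imodnevuvekih/: the form ends in the consonant /h/, so [a] is inserted word-finally. → [imodnevuvekiha].
/zjigupehajnoig/: the form ends in the consonant /g/, so [a] is inserted word-finally. → [zjigupehajnoiga].
/ipitoadapo/: the rule's environment is not met; surfaces unchanged as [ipitoadapo].

obmanasvobubnotiha, imodnevuvekiha, zjigupehajnoiga, ipitoadapo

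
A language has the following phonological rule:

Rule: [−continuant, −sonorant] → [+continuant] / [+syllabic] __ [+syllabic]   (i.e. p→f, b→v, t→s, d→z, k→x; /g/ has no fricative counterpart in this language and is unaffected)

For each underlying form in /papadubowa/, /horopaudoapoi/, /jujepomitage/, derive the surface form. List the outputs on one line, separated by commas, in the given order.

/papadubowa/: /p/ is a stop between vowels /a/ and /a/, so it spirantizes to the fricative [f]. /d/ is a stop between vowels /a/ and /u/, so it spirantizes to the fricative [z]. /b/ is a stop between vowels /u/ and /o/, so it spirantizes to the fricative [v]. → [pafazuvowa].
/horopaudoapoi/: /p/ is a stop between vowels /o/ and /a/, so it spirantizes to the fricative [f]. /d/ is a stop between vowels /u/ and /o/, so it spirantizes to the fricative [z]. /p/ is a stop between vowels /a/ and /o/, so it spirantizes to the fricative [f]. → [horofauzoafoi].
/jujepomitage/: /p/ is a stop between vowels /e/ and /o/, so it spirantizes to the fricative [f]. /t/ is a stop between vowels /i/ and /a/, so it spirantizes to the fricative [s]. → [jujefomisage].

pafazuvowa, horofauzoafoi, jujefomisage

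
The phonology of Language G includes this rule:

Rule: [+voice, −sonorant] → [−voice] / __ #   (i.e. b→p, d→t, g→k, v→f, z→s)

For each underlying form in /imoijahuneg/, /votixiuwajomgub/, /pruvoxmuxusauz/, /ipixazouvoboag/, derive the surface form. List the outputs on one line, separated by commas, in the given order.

/imoijahuneg/: /g/ is a voiced obstruent in word-final position, so it devoices to [k]. → [imoijahunek].
/votixiuwajomgub/: /b/ is a voiced obstruent in word-final position, so it devoices to [p]. → [votixiuwajomgup].
/pruvoxmuxusauz/: /z/ is a voiced obstruent in word-final position, so it devoices to [s]. → [pruvoxmuxusaus].
/ipixazouvoboag/: /g/ is a voiced obstruent in word-final position, so it devoices to [k]. → [ipixazouvoboak].

imoijahunek, votixiuwajomgup, pruvoxmuxusaus, ipixazouvoboak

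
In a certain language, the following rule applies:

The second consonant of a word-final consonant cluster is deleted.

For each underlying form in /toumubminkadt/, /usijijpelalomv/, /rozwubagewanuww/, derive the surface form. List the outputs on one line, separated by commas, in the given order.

toumubminkad, usijijpelalom, rozwubagewanuw

/toumubminkadt/: /t/ is the second consonant of a word-final cluster /dt/, so it deletes. → [toumubminkad].
/usijijpelalomv/: /v/ is the second consonant of a word-final cluster /mv/, so it deletes. → [usijijpelalom].
/rozwubagewanuww/: /w/ is the second consonant of a word-final cluster /ww/, so it deletes. → [rozwubagewanuw].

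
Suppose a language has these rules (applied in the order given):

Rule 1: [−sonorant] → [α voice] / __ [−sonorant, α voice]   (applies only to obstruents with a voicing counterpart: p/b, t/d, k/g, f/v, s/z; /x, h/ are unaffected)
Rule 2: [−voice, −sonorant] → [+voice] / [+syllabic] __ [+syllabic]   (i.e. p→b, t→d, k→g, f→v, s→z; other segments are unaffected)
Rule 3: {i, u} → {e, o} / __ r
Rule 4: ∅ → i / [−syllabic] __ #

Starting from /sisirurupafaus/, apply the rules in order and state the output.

Rule 1 (regressive voicing assimilation): no segment meets the environment; /sisirurupafaus/ is unchanged.
Rule 2 (intervocalic voicing): /s/ is a voiceless obstruent between vowels /i/ and /i/, so it voices to [z]. /p/ is a voiceless obstruent between vowels /u/ and /a/, so it voices to [b]. /f/ is a voiceless obstruent between vowels /a/ and /a/, so it voices to [v]. /sisirurupafaus/ → sizirurubavaus.
Rule 3 (pre-rhotic lowering): /i/ is a high vowel immediately before /r/, so it lowers to [e]. /u/ is a high vowel immediately before /r/, so it lowers to [o]. /sizirurubavaus/ → sizerorubavaus.
Rule 4 (final i-epenthesis): the form ends in the consonant /s/, so [i] is inserted word-finally. /sizerorubavaus/ → sizerorubavausi.

sizerorubavausi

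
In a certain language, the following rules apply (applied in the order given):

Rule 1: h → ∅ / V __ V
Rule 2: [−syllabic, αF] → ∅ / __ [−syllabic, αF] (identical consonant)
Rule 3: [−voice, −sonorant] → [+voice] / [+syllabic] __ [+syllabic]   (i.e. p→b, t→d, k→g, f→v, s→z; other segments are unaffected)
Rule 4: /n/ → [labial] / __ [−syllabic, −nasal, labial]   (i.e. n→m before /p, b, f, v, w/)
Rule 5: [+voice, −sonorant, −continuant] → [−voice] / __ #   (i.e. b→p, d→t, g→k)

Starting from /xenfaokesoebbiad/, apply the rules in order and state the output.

Rule 1 (intervocalic h-deletion): no segment meets the environment; /xenfaokesoebbiad/ is unchanged.
Rule 2 (degemination): /bb/ is a geminate; the first /b/ deletes. /xenfaokesoebbiad/ → xenfaokesoebiad.
Rule 3 (intervocalic voicing): /k/ is a voiceless obstruent between vowels /o/ and /e/, so it voices to [g]. /s/ is a voiceless obstruent between vowels /e/ and /o/, so it voices to [z]. /xenfaokesoebiad/ → xenfaogezoebiad.
Rule 4 (nasal place assimilation): /n/ precedes the labial consonant /f/, so it assimilates in place to [m]. /xenfaogezoebiad/ → xemfaogezoebiad.
Rule 5 (final devoicing): /d/ is a voiced stop in word-final position, so it devoices to [t]. /xemfaogezoebiad/ → xemfaogezoebiat.

xemfaogezoebiat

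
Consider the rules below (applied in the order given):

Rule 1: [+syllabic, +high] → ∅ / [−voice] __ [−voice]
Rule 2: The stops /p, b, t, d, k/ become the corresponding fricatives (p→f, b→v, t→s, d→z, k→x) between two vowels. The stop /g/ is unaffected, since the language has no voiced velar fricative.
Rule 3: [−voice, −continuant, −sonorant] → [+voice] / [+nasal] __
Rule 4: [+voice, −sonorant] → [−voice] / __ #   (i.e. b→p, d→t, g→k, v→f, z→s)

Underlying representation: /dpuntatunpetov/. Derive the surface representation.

dpundasunbesof

Rule 1 (high vowel syncope): no segment meets the environment; /dpuntatunpetov/ is unchanged.
Rule 2 (intervocalic spirantization): /t/ is a stop between vowels /a/ and /u/, so it spirantizes to the fricative [s]. /t/ is a stop between vowels /e/ and /o/, so it spirantizes to the fricative [s]. /dpuntatunpetov/ → dpuntasunpesov.
Rule 3 (post-nasal voicing): /t/ is a voiceless stop immediately after the nasal /n/, so it voices to [d]. /p/ is a voiceless stop immediately after the nasal /n/, so it voices to [b]. /dpuntasunpesov/ → dpundasunbesov.
Rule 4 (final devoicing): /v/ is a voiced obstruent in word-final position, so it devoices to [f]. /dpundasunbesov/ → dpundasunbesof.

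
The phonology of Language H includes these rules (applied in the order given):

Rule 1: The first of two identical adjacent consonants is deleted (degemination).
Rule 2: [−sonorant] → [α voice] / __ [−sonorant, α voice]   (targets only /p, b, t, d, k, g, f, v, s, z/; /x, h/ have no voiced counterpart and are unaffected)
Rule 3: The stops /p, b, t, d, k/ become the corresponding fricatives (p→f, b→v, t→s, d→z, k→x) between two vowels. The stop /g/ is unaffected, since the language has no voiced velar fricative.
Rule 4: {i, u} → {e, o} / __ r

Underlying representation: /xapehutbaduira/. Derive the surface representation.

xafehudbazuera

Rule 1 (degemination): no segment meets the environment; /xapehutbaduira/ is unchanged.
Rule 2 (regressive voicing assimilation): /t/ precedes the voiced obstruent /b/, so it voices to [d] by assimilation. /xapehutbaduira/ → xapehudbaduira.
Rule 3 (intervocalic spirantization): /p/ is a stop between vowels /a/ and /e/, so it spirantizes to the fricative [f]. /d/ is a stop between vowels /a/ and /u/, so it spirantizes to the fricative [z]. /xapehudbaduira/ → xafehudbazuira.
Rule 4 (pre-rhotic lowering): /i/ is a high vowel immediately before /r/, so it lowers to [e]. /xafehudbazuira/ → xafehudbazuera.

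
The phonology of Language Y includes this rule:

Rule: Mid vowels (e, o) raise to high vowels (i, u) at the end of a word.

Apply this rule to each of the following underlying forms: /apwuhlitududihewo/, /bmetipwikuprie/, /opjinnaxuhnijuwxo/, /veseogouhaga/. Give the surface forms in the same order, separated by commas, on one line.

apwuhlitududihewu, bmetipwikuprii, opjinnaxuhnijuwxu, veseogouhaga

/apwuhlitududihewo/: /o/ is a mid vowel in word-final position, so it raises to [u]. → [apwuhlitududihewu].
/bmetipwikuprie/: /e/ is a mid vowel in word-final position, so it raises to [i]. → [bmetipwikuprii].
/opjinnaxuhnijuwxo/: /o/ is a mid vowel in word-final position, so it raises to [u]. → [opjinnaxuhnijuwxu].
/veseogouhaga/: the rule's environment is not met; surfaces unchanged as [veseogouhaga].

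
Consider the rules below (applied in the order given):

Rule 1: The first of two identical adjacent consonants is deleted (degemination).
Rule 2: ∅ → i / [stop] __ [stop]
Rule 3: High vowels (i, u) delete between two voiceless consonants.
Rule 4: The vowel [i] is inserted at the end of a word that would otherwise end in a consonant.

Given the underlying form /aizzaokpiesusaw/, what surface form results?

Rule 1 (degemination): /zz/ is a geminate; the first /z/ deletes. /aizzaokpiesusaw/ → aizaokpiesusaw.
Rule 2 (stop-cluster i-epenthesis): /k/ and /p/ form a stop–stop cluster, so [i] is inserted between them. /aizaokpiesusaw/ → aizaokipiesusaw.
Rule 3 (high vowel syncope): /i/ is a high vowel flanked by voiceless consonants /k/ and /p/, so it deletes. /u/ is a high vowel flanked by voiceless consonants /s/ and /s/, so it deletes. /aizaokipiesusaw/ → aizaokpiessaw.
Rule 4 (final i-epenthesis): the form ends in the consonant /w/, so [i] is inserted word-finally. /aizaokpiessaw/ → aizaokpiessawi.

aizaokpiessawi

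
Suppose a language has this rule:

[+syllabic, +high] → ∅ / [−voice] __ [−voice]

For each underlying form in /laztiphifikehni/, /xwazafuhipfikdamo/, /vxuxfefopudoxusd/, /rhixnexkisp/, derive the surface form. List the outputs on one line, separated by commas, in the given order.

laztphfkehni, xwazafhpfkdamo, vxxfefopudoxsd, rhxnexksp

/laztiphifikehni/: /i/ is a high vowel flanked by voiceless consonants /t/ and /p/, so it deletes. /i/ is a high vowel flanked by voiceless consonants /h/ and /f/, so it deletes. /i/ is a high vowel flanked by voiceless consonants /f/ and /k/, so it deletes. → [laztphfkehni].
/xwazafuhipfikdamo/: /u/ is a high vowel flanked by voiceless consonants /f/ and /h/, so it deletes. /i/ is a high vowel flanked by voiceless consonants /h/ and /p/, so it deletes. /i/ is a high vowel flanked by voiceless consonants /f/ and /k/, so it deletes. → [xwazafhpfkdamo].
/vxuxfefopudoxusd/: /u/ is a high vowel flanked by voiceless consonants /x/ and /x/, so it deletes. /u/ is a high vowel flanked by voiceless consonants /x/ and /s/, so it deletes. → [vxxfefopudoxsd].
/rhixnexkisp/: /i/ is a high vowel flanked by voiceless consonants /h/ and /x/, so it deletes. /i/ is a high vowel flanked by voiceless consonants /k/ and /s/, so it deletes. → [rhxnexksp].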